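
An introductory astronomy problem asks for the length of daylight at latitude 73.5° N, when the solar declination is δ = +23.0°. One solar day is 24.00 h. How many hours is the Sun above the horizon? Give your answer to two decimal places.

Sunrise equation: cos H₀ = −tan φ · tan δ = -1.4330 ≤ −1, so the Sun never sets (polar day) and H₀ = π.
Daylight = 2H₀/(2π) × 24.00 h = (3.1416/π) × 24.00 = 24.00 h.

24.00 h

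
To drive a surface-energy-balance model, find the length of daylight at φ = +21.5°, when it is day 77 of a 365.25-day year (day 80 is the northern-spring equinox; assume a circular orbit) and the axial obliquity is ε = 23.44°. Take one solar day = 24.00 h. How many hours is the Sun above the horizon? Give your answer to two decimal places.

Solar longitude: λ_s = 360° × (77 − 80)/365.25 = -2.957°, i.e. -2.957° + 360° = 357.043°.
sin δ = sin 23.44° × sin 357.043° = -0.02052, so δ = -1.176°.
cos H₀ = −tan φ · tan δ = −tan(+21.5°) × tan(-1.176°) = 0.0081, so H₀ = 1.5627 rad = 89.54°.
Daylight = 2H₀/(2π) × 24.00 h = (1.5627/π) × 24.00 = 11.94 h.

11.94 h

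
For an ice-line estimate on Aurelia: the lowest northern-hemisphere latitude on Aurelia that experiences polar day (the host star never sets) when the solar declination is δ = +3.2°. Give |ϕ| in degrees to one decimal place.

|ϕ| = 86.8°

Polar day requires cos h₀ = −tan ϕ tan δ ≤ −1, i.e. tan ϕ tan δ ≥ 1.
The boundary is |tan ϕ| · |tan δ| = 1, so |ϕ| = 90° − |δ| = 90° − 3.2° = 86.8° in the northern hemisphere.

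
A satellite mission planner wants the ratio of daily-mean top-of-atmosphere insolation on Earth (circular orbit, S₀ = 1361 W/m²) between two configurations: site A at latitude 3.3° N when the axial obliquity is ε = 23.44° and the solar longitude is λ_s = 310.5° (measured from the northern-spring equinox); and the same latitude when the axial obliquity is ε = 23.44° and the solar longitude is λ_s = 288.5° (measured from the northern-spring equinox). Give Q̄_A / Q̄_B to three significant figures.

— Configuration A (φ=+3.3°):
Solar declination: sin δ = sin ε · sin λ_s = sin 23.44° × sin 310.5° = -0.30248, so δ = -17.607°.
cos H₀ = −tan(+3.3°) tan(-17.607°) = 0.0183, H₀ = 1.5525 rad.
Bracket: H₀ sin φ sin δ + cos φ cos δ sin H₀ = 1.5525×0.05756×-0.30248 + 0.99834×0.95316×0.99983 = -0.027030 + 0.951416 = 0.924386.
Q̄ = (S₀/π) × [bracket] = (1361/π) × 0.924386 = 400.46 W/m².
— Configuration B (φ=+3.3°):
Solar declination: sin δ = sin ε · sin λ_s = sin 23.44° × sin 288.5° = -0.37723, so δ = -22.162°.
cos H₀ = −tan(+3.3°) tan(-22.162°) = 0.0235, H₀ = 1.5473 rad.
Bracket: H₀ sin φ sin δ + cos φ cos δ sin H₀ = 1.5473×0.05756×-0.37723 + 0.99834×0.92612×0.99972 = -0.033597 + 0.924324 = 0.890727.
Q̄ = (S₀/π) × [bracket] = (1361/π) × 0.890727 = 385.88 W/m².
Ratio Q̄_A / Q̄_B = 400.46 / 385.88 = 1.038.

Q̄_A / Q̄_B ≈ 1.04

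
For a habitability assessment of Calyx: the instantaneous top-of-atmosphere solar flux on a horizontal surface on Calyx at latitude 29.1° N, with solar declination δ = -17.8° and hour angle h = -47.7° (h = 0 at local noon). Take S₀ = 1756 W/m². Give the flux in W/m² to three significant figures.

cos θ_z = sin φ sin δ + cos φ cos δ cos h = -0.148670 + 0.559909 = 0.411239.
Flux = S₀ · cos θ_z = 1756 × 0.411239 = 722.1 W/m².

722 W/m²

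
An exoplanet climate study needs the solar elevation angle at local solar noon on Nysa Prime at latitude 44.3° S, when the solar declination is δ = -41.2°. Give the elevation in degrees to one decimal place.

86.9°

At local noon the hour angle is zero, so the zenith angle equals |φ − δ| = |-44.3° − (-41.200°)| = 3.100°.
Elevation = 90° − 3.100° = 86.9°.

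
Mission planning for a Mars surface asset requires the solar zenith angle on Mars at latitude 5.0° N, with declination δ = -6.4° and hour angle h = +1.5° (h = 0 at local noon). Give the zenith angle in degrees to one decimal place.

cos θ_z = sin ϕ sin δ + cos ϕ cos δ cos h = -0.009715 + 0.989647 = 0.979932.
θ_z = arccos(0.979932) = 11.5°.

θ_z = 11.5°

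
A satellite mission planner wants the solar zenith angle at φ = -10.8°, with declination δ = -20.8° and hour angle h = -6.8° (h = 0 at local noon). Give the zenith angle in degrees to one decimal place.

cos θ_z = sin φ sin δ + cos φ cos δ cos h = 0.066540 + 0.911808 = 0.978348.
θ_z = arccos(0.978348) = 11.9°.

θ_z = 11.9°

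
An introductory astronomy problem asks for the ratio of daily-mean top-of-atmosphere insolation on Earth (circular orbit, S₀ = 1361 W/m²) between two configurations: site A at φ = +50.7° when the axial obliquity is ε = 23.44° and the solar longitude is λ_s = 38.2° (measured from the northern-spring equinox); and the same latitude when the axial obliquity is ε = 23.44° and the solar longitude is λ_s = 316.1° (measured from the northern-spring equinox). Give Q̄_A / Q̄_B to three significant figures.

Q̄_A / Q̄_B ≈ 3.03

— Configuration A (φ=+50.7°):
Solar declination: sin δ = sin ε · sin λ_s = sin 23.44° × sin 38.2° = 0.24600, so δ = +14.241°.
cos H₀ = −tan(+50.7°) tan(+14.241°) = -0.3101, H₀ = 1.8861 rad.
Bracket: H₀ sin φ sin δ + cos φ cos δ sin H₀ = 1.8861×0.77384×0.24600 + 0.63338×0.96927×0.95071 = 0.359047 + 0.583656 = 0.942703.
Q̄ = (S₀/π) × [bracket] = (1361/π) × 0.942703 = 408.40 W/m².
— Configuration B (φ=+50.7°):
Solar declination: sin δ = sin ε · sin λ_s = sin 23.44° × sin 316.1° = -0.27583, so δ = -16.011°.
cos H₀ = −tan(+50.7°) tan(-16.011°) = 0.3506, H₀ = 1.2126 rad.
Bracket: H₀ sin φ sin δ + cos φ cos δ sin H₀ = 1.2126×0.77384×-0.27583 + 0.63338×0.96121×0.93653 = -0.258827 + 0.570170 = 0.311343.
Q̄ = (S₀/π) × [bracket] = (1361/π) × 0.311343 = 134.88 W/m².
Ratio Q̄_A / Q̄_B = 408.40 / 134.88 = 3.028.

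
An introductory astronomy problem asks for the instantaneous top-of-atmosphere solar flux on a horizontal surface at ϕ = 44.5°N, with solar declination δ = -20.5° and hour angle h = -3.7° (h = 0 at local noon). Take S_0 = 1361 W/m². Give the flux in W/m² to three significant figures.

573 W/m²

cos θ_z = sin ϕ sin δ + cos ϕ cos δ cos h = -0.245464 + 0.666689 = 0.421225.
Flux = S_0 · cos θ_z = 1361 × 0.421225 = 573.3 W/m².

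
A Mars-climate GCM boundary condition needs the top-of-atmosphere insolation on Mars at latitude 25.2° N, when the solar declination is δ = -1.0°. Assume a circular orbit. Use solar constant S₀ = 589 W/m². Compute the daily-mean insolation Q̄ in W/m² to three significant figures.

Q̄ ≈ 167 W/m²

cos H₀ = −tan(+25.2°) tan(-1.000°) = 0.0082, H₀ = 1.5626 rad.
Bracket: H₀ sin φ sin δ + cos φ cos δ sin H₀ = 1.5626×0.42578×-0.01745 + 0.90483×0.99985×0.99997 = -0.011610 + 0.904667 = 0.893057.
Q̄ = (S₀/π) × [bracket] = (589/π) × 0.893057 = 167.4 W/m².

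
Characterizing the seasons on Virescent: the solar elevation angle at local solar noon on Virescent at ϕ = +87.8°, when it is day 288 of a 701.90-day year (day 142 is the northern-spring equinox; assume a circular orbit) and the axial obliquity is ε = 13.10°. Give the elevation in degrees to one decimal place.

14.8°

Solar longitude: L_s = 360° × (288 − 142)/701.90 = 74.882°.
sin δ = sin 13.10° × sin 74.882° = 0.21881, so δ = +12.639°.
At local noon the hour angle is zero, so the zenith angle equals |ϕ − δ| = |+87.8° − (+12.639°)| = 75.161°.
Elevation = 90° − 75.161° = 14.8°.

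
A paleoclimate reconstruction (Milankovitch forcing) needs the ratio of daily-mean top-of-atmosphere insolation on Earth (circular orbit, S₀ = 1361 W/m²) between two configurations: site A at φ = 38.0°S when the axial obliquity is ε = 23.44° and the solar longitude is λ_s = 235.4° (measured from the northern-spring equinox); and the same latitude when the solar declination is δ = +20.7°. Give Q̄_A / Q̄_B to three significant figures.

— Configuration A (φ=-38.0°):
Solar declination: sin δ = sin ε · sin λ_s = sin 23.44° × sin 235.4° = -0.32743, so δ = -19.113°.
cos H₀ = −tan(-38.0°) tan(-19.113°) = -0.2707, H₀ = 1.8450 rad.
Bracket: H₀ sin φ sin δ + cos φ cos δ sin H₀ = 1.8450×-0.61566×-0.32743 + 0.78801×0.94487×0.96265 = 0.371925 + 0.716757 = 1.088682.
Q̄ = (S₀/π) × [bracket] = (1361/π) × 1.088682 = 471.64 W/m².
— Configuration B (φ=-38.0°):
cos H₀ = −tan(-38.0°) tan(+20.700°) = 0.2952, H₀ = 1.2711 rad.
Bracket: H₀ sin φ sin δ + cos φ cos δ sin H₀ = 1.2711×-0.61566×0.35347 + 0.78801×0.93544×0.95543 = -0.276613 + 0.704282 = 0.427669.
Q̄ = (S₀/π) × [bracket] = (1361/π) × 0.427669 = 185.27 W/m².
Ratio Q̄_A / Q̄_B = 471.64 / 185.27 = 2.546.

Q̄_A / Q̄_B ≈ 2.55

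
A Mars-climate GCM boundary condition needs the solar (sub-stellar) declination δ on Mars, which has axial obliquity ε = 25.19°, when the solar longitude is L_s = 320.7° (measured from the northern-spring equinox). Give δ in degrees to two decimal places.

δ = -15.64°

sin δ = sin ε · sin L_s = sin 25.19° × sin 320.7° = -0.269580.
δ = arcsin(-0.269580) = -15.64°.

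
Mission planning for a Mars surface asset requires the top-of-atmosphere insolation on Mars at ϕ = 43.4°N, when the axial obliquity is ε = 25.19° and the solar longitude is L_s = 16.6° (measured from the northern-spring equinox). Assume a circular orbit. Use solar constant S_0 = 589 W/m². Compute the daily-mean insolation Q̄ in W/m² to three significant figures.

Solar declination: sin δ = sin ε · sin L_s = sin 25.19° × sin 16.6° = 0.12160, so δ = +6.984°.
cos h₀ = −tan(+43.4°) tan(+6.984°) = -0.1158, h₀ = 1.6869 rad.
Bracket: h₀ sin ϕ sin δ + cos ϕ cos δ sin h₀ = 1.6869×0.68709×0.12160 + 0.72657×0.99258×0.99327 = 0.140941 + 0.716325 = 0.857266.
Q̄ = (S_0/π) × [bracket] = (589/π) × 0.857266 = 160.7 W/m².

Q̄ ≈ 161 W/m²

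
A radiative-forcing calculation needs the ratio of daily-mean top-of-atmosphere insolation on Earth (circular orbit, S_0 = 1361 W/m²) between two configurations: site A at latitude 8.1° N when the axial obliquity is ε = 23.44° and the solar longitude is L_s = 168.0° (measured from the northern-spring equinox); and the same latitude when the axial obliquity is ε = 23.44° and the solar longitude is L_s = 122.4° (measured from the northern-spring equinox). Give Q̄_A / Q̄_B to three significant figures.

Q̄_A / Q̄_B ≈ 0.997

— Configuration A (ϕ=+8.1°):
Solar declination: sin δ = sin ε · sin L_s = sin 23.44° × sin 168.0° = 0.08270, so δ = +4.744°.
cos h₀ = −tan(+8.1°) tan(+4.744°) = -0.0118, h₀ = 1.5826 rad.
Bracket: h₀ sin ϕ sin δ + cos ϕ cos δ sin h₀ = 1.5826×0.14090×0.08270 + 0.99002×0.99657×0.99993 = 0.018441 + 0.986555 = 1.004996.
Q̄ = (S_0/π) × [bracket] = (1361/π) × 1.004996 = 435.38 W/m².
— Configuration B (ϕ=+8.1°):
Solar declination: sin δ = sin ε · sin L_s = sin 23.44° × sin 122.4° = 0.33586, so δ = +19.625°.
cos h₀ = −tan(+8.1°) tan(+19.625°) = -0.0507, h₀ = 1.6216 rad.
Bracket: h₀ sin ϕ sin δ + cos ϕ cos δ sin h₀ = 1.6216×0.14090×0.33586 + 0.99002×0.94191×0.99871 = 0.076738 + 0.931307 = 1.008045.
Q̄ = (S_0/π) × [bracket] = (1361/π) × 1.008045 = 436.71 W/m².
Ratio Q̄_A / Q̄_B = 435.38 / 436.71 = 0.9970.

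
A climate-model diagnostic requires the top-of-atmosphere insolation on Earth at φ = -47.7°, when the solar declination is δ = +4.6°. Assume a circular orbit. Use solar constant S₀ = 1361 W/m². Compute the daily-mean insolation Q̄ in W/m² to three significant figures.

Q̄ ≈ 251 W/m²

cos H₀ = −tan(-47.7°) tan(+4.600°) = 0.0884, H₀ = 1.4823 rad.
Bracket: H₀ sin φ sin δ + cos φ cos δ sin H₀ = 1.4823×-0.73963×0.08020 + 0.67301×0.99678×0.99608 = -0.087928 + 0.668213 = 0.580285.
Q̄ = (S₀/π) × [bracket] = (1361/π) × 0.580285 = 251.4 W/m².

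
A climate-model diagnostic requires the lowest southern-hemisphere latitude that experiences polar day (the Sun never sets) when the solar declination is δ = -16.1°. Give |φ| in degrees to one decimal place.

Polar day requires cos H₀ = −tan φ tan δ ≤ −1, i.e. tan φ tan δ ≥ 1.
The boundary is |tan φ| · |tan δ| = 1, so |φ| = 90° − |δ| = 90° − 16.1° = 73.9° in the southern hemisphere.

|φ| = 73.9°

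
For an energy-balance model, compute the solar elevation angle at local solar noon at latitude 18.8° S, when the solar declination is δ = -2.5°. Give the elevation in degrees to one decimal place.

At local noon the hour angle is zero, so the zenith angle equals |ϕ − δ| = |-18.8° − (-2.500°)| = 16.300°.
Elevation = 90° − 16.300° = 73.7°.

73.7°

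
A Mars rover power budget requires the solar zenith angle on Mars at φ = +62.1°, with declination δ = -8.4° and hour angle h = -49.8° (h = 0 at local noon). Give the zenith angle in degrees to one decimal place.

cos θ_z = sin φ sin δ + cos φ cos δ cos h = -0.129103 + 0.298789 = 0.169686.
θ_z = arccos(0.169686) = 80.2°.

θ_z = 80.2°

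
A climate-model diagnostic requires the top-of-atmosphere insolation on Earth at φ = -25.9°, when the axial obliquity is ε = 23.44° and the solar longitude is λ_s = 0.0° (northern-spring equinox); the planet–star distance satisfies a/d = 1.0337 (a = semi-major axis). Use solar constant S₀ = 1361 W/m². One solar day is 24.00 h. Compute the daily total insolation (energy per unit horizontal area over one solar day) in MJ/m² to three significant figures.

Solar declination: sin δ = sin ε · sin λ_s = sin 23.44° × sin 0.0° = 0.00000, so δ = +0.000°.
cos H₀ = −tan(-25.9°) tan(+0.000°) = 0.0000, H₀ = 1.5708 rad.
Bracket: H₀ sin φ sin δ + cos φ cos δ sin H₀ = 1.5708×-0.43680×0.00000 + 0.89956×1.00000×1.00000 = -0.000000 + 0.899560 = 0.899560.
Inverse-square distance factor (a/d)² = 1.0337² = 1.068536.
Q̄ = (S₀/π) × 1.068536 × [bracket] = (1361/π) × 1.068536 × 0.899560 = 416.42 W/m².
Daily total = Q̄ × 24.00 h × 3600 s/h = 416.42 × 24.00 × 3600 / 10⁶ = 35.98 MJ/m².

36.0 MJ/m²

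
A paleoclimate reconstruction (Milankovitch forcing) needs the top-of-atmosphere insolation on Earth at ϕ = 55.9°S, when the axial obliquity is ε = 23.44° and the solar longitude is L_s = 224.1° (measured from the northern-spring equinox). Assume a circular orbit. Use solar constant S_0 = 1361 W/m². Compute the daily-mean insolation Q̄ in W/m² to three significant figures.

Solar declination: sin δ = sin ε · sin L_s = sin 23.44° × sin 224.1° = -0.27683, so δ = -16.071°.
cos h₀ = −tan(-55.9°) tan(-16.071°) = -0.4255, h₀ = 2.0103 rad.
Bracket: h₀ sin ϕ sin δ + cos ϕ cos δ sin h₀ = 2.0103×-0.82806×-0.27683 + 0.56064×0.96092×0.90496 = 0.460825 + 0.487529 = 0.948354.
Q̄ = (S_0/π) × [bracket] = (1361/π) × 0.948354 = 410.8 W/m².

Q̄ ≈ 411 W/m²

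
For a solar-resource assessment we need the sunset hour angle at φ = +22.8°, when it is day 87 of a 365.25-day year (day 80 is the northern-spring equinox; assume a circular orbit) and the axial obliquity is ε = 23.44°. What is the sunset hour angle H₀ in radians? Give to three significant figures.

Solar longitude: λ_s = 360° × (87 − 80)/365.25 = 6.899°.
sin δ = sin 23.44° × sin 6.899° = 0.04778, so δ = +2.739°.
cos H₀ = −tan φ · tan δ = −tan(+22.8°) × tan(+2.739°) = -0.0201, so H₀ = 1.5909 rad = 91.15°.

H₀ = 1.59 rad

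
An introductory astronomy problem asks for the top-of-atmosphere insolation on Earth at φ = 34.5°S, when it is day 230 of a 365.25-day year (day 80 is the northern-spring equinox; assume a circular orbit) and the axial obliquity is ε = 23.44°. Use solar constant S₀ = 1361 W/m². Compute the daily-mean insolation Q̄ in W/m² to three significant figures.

Solar longitude: λ_s = 360° × (230 − 80)/365.25 = 147.844°.
sin δ = sin 23.44° × sin 147.844° = 0.21171, so δ = +12.223°.
cos H₀ = −tan(-34.5°) tan(+12.223°) = 0.1489, H₀ = 1.4214 rad.
Bracket: H₀ sin φ sin δ + cos φ cos δ sin H₀ = 1.4214×-0.56641×0.21171 + 0.82413×0.97733×0.98886 = -0.170447 + 0.796474 = 0.626027.
Q̄ = (S₀/π) × [bracket] = (1361/π) × 0.626027 = 271.2 W/m².

Q̄ ≈ 271 W/m²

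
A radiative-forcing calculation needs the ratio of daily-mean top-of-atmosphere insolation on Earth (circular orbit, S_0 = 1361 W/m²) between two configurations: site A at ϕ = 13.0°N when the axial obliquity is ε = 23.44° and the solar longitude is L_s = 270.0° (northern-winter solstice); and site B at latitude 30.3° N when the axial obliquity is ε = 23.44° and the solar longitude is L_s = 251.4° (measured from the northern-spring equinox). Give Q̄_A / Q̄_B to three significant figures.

— Configuration A (ϕ=+13.0°):
Solar declination: sin δ = sin ε · sin L_s = sin 23.44° × sin 270.0° = -0.39779, so δ = -23.440°.
cos h₀ = −tan(+13.0°) tan(-23.440°) = 0.1001, h₀ = 1.4705 rad.
Bracket: h₀ sin ϕ sin δ + cos ϕ cos δ sin h₀ = 1.4705×0.22495×-0.39779 + 0.97437×0.91748×0.99498 = -0.131585 + 0.889477 = 0.757892.
Q̄ = (S_0/π) × [bracket] = (1361/π) × 0.757892 = 328.33 W/m².
— Configuration B (ϕ=+30.3°):
Solar declination: sin δ = sin ε · sin L_s = sin 23.44° × sin 251.4° = -0.37701, so δ = -22.149°.
cos h₀ = −tan(+30.3°) tan(-22.149°) = 0.2379, h₀ = 1.3306 rad.
Bracket: h₀ sin ϕ sin δ + cos ϕ cos δ sin h₀ = 1.3306×0.50453×-0.37701 + 0.86340×0.92621×0.97130 = -0.253097 + 0.776739 = 0.523642.
Q̄ = (S_0/π) × [bracket] = (1361/π) × 0.523642 = 226.85 W/m².
Ratio Q̄_A / Q̄_B = 328.33 / 226.85 = 1.447.

Q̄_A / Q̄_B ≈ 1.45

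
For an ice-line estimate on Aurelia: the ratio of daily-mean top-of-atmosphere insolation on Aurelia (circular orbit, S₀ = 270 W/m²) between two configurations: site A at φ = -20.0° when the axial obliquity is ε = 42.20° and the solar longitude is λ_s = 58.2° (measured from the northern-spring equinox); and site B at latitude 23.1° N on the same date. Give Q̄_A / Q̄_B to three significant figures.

Q̄_A / Q̄_B ≈ 0.429

— Configuration A (φ=-20.0°):
Solar declination: sin δ = sin ε · sin λ_s = sin 42.20° × sin 58.2° = 0.57089, so δ = +34.812°.
cos H₀ = −tan(-20.0°) tan(+34.812°) = 0.2531, H₀ = 1.3149 rad.
Bracket: H₀ sin φ sin δ + cos φ cos δ sin H₀ = 1.3149×-0.34202×0.57089 + 0.93969×0.82103×0.96744 = -0.256742 + 0.746393 = 0.489651.
Q̄ = (S₀/π) × [bracket] = (270/π) × 0.489651 = 42.082 W/m².
— Configuration B (φ=+23.1°):
cos H₀ = −tan(+23.1°) tan(+34.812°) = -0.2966, H₀ = 1.8719 rad.
Bracket: H₀ sin φ sin δ + cos φ cos δ sin H₀ = 1.8719×0.39234×0.57089 + 0.91982×0.82103×0.95501 = 0.419274 + 0.721223 = 1.140497.
Q̄ = (S₀/π) × [bracket] = (270/π) × 1.140497 = 98.018 W/m².
Ratio Q̄_A / Q̄_B = 42.082 / 98.018 = 0.4293.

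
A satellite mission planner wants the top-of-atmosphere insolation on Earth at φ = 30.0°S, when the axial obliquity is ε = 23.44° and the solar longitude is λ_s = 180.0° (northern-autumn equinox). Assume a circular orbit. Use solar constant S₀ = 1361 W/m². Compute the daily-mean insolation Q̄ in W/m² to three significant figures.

Q̄ ≈ 375 W/m²

Solar declination: sin δ = sin ε · sin λ_s = sin 23.44° × sin 180.0° = 0.00000, so δ = +0.000°.
cos H₀ = −tan(-30.0°) tan(+0.000°) = 0.0000, H₀ = 1.5708 rad.
Bracket: H₀ sin φ sin δ + cos φ cos δ sin H₀ = 1.5708×-0.50000×0.00000 + 0.86603×1.00000×1.00000 = -0.000000 + 0.866030 = 0.866030.
Q̄ = (S₀/π) × [bracket] = (1361/π) × 0.866030 = 375.2 W/m².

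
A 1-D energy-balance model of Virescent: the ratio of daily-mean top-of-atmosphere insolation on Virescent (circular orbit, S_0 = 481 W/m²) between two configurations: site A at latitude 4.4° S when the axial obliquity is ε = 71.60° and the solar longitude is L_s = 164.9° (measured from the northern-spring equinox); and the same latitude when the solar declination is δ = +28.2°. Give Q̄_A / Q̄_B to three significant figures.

Q̄_A / Q̄_B ≈ 1.14

— Configuration A (ϕ=-4.4°):
Solar declination: sin δ = sin ε · sin L_s = sin 71.60° × sin 164.9° = 0.24719, so δ = +14.311°.
cos h₀ = −tan(-4.4°) tan(+14.311°) = 0.0196, h₀ = 1.5512 rad.
Bracket: h₀ sin ϕ sin δ + cos ϕ cos δ sin h₀ = 1.5512×-0.07672×0.24719 + 0.99705×0.96897×0.99981 = -0.029418 + 0.965928 = 0.936510.
Q̄ = (S_0/π) × [bracket] = (481/π) × 0.936510 = 143.39 W/m².
— Configuration B (ϕ=-4.4°):
cos h₀ = −tan(-4.4°) tan(+28.200°) = 0.0413, h₀ = 1.5295 rad.
Bracket: h₀ sin ϕ sin δ + cos ϕ cos δ sin h₀ = 1.5295×-0.07672×0.47255 + 0.99705×0.88130×0.99915 = -0.055451 + 0.877953 = 0.822502.
Q̄ = (S_0/π) × [bracket] = (481/π) × 0.822502 = 125.93 W/m².
Ratio Q̄_A / Q̄_B = 143.39 / 125.93 = 1.139.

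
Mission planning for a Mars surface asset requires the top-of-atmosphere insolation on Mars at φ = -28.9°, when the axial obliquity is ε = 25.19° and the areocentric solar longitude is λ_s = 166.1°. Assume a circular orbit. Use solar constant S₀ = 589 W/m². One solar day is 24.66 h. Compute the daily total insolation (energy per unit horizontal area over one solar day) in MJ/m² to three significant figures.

13.2 MJ/m²

sin δ = sin 25.19° × sin 166.1° = 0.10225, so δ = +5.869°.
cos H₀ = −tan(-28.9°) tan(+5.869°) = 0.0567, H₀ = 1.5140 rad.
Bracket: H₀ sin φ sin δ + cos φ cos δ sin H₀ = 1.5140×-0.48328×0.10225 + 0.87546×0.99476×0.99839 = -0.074815 + 0.869470 = 0.794655.
Q̄ = (S₀/π) × [bracket] = (589/π) × 0.794655 = 148.99 W/m².
Daily total = Q̄ × 24.66 h × 3600 s/h = 148.99 × 24.66 × 3600 / 10⁶ = 13.23 MJ/m².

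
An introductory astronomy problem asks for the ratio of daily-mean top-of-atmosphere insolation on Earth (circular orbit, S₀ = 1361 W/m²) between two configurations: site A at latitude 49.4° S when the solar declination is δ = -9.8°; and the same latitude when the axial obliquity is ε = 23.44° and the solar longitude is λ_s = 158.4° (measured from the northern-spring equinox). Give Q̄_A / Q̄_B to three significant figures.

— Configuration A (φ=-49.4°):
cos H₀ = −tan(-49.4°) tan(-9.800°) = -0.2015, H₀ = 1.7737 rad.
Bracket: H₀ sin φ sin δ + cos φ cos δ sin H₀ = 1.7737×-0.75927×-0.17021 + 0.65077×0.98541×0.97948 = 0.229225 + 0.628116 = 0.857341.
Q̄ = (S₀/π) × [bracket] = (1361/π) × 0.857341 = 371.42 W/m².
— Configuration B (φ=-49.4°):
Solar declination: sin δ = sin ε · sin λ_s = sin 23.44° × sin 158.4° = 0.14644, so δ = +8.420°.
cos H₀ = −tan(-49.4°) tan(+8.420°) = 0.1727, H₀ = 1.3972 rad.
Bracket: H₀ sin φ sin δ + cos φ cos δ sin H₀ = 1.3972×-0.75927×0.14644 + 0.65077×0.98922×0.98497 = -0.155351 + 0.634079 = 0.478728.
Q̄ = (S₀/π) × [bracket] = (1361/π) × 0.478728 = 207.39 W/m².
Ratio Q̄_A / Q̄_B = 371.42 / 207.39 = 1.791.

Q̄_A / Q̄_B ≈ 1.79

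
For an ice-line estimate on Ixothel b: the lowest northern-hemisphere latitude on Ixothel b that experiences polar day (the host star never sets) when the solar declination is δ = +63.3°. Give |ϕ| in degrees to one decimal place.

|ϕ| = 26.7°

Polar day requires cos h₀ = −tan ϕ tan δ ≤ −1, i.e. tan ϕ tan δ ≥ 1.
The boundary is |tan ϕ| · |tan δ| = 1, so |ϕ| = 90° − |δ| = 90° − 63.3° = 26.7° in the northern hemisphere.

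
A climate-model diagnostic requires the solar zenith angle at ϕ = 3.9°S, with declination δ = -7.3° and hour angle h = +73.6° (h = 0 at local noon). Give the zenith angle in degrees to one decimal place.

θ_z = 73.3°

cos θ_z = sin ϕ sin δ + cos ϕ cos δ cos h = 0.008642 + 0.279404 = 0.288046.
θ_z = arccos(0.288046) = 73.3°.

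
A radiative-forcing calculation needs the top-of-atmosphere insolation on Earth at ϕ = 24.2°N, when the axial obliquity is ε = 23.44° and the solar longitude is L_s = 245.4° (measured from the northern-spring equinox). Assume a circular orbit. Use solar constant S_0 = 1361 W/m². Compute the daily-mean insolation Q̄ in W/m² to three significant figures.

Q̄ ≈ 273 W/m²

Solar declination: sin δ = sin ε · sin L_s = sin 23.44° × sin 245.4° = -0.36168, so δ = -21.204°.
cos h₀ = −tan(+24.2°) tan(-21.204°) = 0.1744, h₀ = 1.3956 rad.
Bracket: h₀ sin ϕ sin δ + cos ϕ cos δ sin h₀ = 1.3956×0.40992×-0.36168 + 0.91212×0.93230×0.98468 = -0.206911 + 0.837342 = 0.630431.
Q̄ = (S_0/π) × [bracket] = (1361/π) × 0.630431 = 273.1 W/m².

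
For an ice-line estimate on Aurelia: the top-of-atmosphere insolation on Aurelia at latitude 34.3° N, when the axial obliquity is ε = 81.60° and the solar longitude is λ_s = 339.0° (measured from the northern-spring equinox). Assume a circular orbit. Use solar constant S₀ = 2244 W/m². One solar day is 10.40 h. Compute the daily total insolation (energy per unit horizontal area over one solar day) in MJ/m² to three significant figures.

Solar declination: sin δ = sin ε · sin λ_s = sin 81.60° × sin 339.0° = -0.35452, so δ = -20.764°.
cos H₀ = −tan(+34.3°) tan(-20.764°) = 0.2586, H₀ = 1.3092 rad.
Bracket: H₀ sin φ sin δ + cos φ cos δ sin H₀ = 1.3092×0.56353×-0.35452 + 0.82610×0.93505×0.96597 = -0.261555 + 0.746159 = 0.484604.
Q̄ = (S₀/π) × [bracket] = (2244/π) × 0.484604 = 346.15 W/m².
Daily total = Q̄ × 10.40 h × 3600 s/h = 346.15 × 10.40 × 3600 / 10⁶ = 12.96 MJ/m².

13.0 MJ/m²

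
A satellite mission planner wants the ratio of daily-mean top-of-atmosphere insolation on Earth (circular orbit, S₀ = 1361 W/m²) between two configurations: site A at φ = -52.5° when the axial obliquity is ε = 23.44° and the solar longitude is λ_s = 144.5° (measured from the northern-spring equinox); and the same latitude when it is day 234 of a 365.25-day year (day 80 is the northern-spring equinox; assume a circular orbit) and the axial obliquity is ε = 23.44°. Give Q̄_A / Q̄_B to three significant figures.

— Configuration A (φ=-52.5°):
Solar declination: sin δ = sin ε · sin λ_s = sin 23.44° × sin 144.5° = 0.23100, so δ = +13.356°.
cos H₀ = −tan(-52.5°) tan(+13.356°) = 0.3094, H₀ = 1.2562 rad.
Bracket: H₀ sin φ sin δ + cos φ cos δ sin H₀ = 1.2562×-0.79335×0.23100 + 0.60876×0.97295×0.95093 = -0.230216 + 0.563229 = 0.333013.
Q̄ = (S₀/π) × [bracket] = (1361/π) × 0.333013 = 144.27 W/m².
— Configuration B (φ=-52.5°):
Solar longitude: λ_s = 360° × (234 − 80)/365.25 = 151.786°.
sin δ = sin 23.44° × sin 151.786° = 0.18806, so δ = +10.839°.
cos H₀ = −tan(-52.5°) tan(+10.839°) = 0.2495, H₀ = 1.3186 rad.
Bracket: H₀ sin φ sin δ + cos φ cos δ sin H₀ = 1.3186×-0.79335×0.18806 + 0.60876×0.98216×0.96837 = -0.196732 + 0.578988 = 0.382256.
Q̄ = (S₀/π) × [bracket] = (1361/π) × 0.382256 = 165.60 W/m².
Ratio Q̄_A / Q̄_B = 144.27 / 165.60 = 0.8712.

Q̄_A / Q̄_B ≈ 0.871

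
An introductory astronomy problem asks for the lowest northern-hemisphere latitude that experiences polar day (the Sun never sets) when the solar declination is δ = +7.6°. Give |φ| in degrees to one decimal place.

Polar day requires cos H₀ = −tan φ tan δ ≤ −1, i.e. tan φ tan δ ≥ 1.
The boundary is |tan φ| · |tan δ| = 1, so |φ| = 90° − |δ| = 90° − 7.6° = 82.4° in the northern hemisphere.

|φ| = 82.4°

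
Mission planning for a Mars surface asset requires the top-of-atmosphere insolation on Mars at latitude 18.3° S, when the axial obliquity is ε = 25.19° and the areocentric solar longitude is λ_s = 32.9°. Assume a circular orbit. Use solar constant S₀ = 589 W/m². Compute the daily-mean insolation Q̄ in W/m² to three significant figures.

sin δ = sin 25.19° × sin 32.9° = 0.23119, so δ = +13.367°.
cos H₀ = −tan(-18.3°) tan(+13.367°) = 0.0786, H₀ = 1.4921 rad.
Bracket: H₀ sin φ sin δ + cos φ cos δ sin H₀ = 1.4921×-0.31399×0.23119 + 0.94943×0.97291×0.99691 = -0.108314 + 0.920856 = 0.812542.
Q̄ = (S₀/π) × [bracket] = (589/π) × 0.812542 = 152.3 W/m².

Q̄ ≈ 152 W/m²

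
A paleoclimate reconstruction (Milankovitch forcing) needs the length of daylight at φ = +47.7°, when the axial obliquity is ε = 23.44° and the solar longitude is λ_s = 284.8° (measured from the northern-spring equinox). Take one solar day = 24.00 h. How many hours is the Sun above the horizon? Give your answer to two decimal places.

8.37 h

Solar declination: sin δ = sin ε · sin λ_s = sin 23.44° × sin 284.8° = -0.38459, so δ = -22.618°.
cos H₀ = −tan φ · tan δ = −tan(+47.7°) × tan(-22.618°) = 0.4579, so H₀ = 1.0952 rad = 62.75°.
Daylight = 2H₀/(2π) × 24.00 h = (1.0952/π) × 24.00 = 8.37 h.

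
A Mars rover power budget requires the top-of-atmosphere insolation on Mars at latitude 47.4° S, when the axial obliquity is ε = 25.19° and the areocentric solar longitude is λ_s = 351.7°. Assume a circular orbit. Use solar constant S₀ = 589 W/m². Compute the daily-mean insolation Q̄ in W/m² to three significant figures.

sin δ = sin 25.19° × sin 351.7° = -0.06144, so δ = -3.523°.
cos H₀ = −tan(-47.4°) tan(-3.523°) = -0.0669, H₀ = 1.6378 rad.
Bracket: H₀ sin φ sin δ + cos φ cos δ sin H₀ = 1.6378×-0.73610×-0.06144 + 0.67688×0.99811×0.99776 = 0.074071 + 0.674087 = 0.748158.
Q̄ = (S₀/π) × [bracket] = (589/π) × 0.748158 = 140.3 W/m².

Q̄ ≈ 140 W/m²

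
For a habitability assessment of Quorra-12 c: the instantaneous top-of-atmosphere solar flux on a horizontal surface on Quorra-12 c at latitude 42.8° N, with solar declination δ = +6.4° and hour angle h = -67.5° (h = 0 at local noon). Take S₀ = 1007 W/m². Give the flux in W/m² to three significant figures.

357 W/m²

cos θ_z = sin φ sin δ + cos φ cos δ cos h = 0.075737 + 0.279036 = 0.354773.
Flux = S₀ · cos θ_z = 1007 × 0.354773 = 357.3 W/m².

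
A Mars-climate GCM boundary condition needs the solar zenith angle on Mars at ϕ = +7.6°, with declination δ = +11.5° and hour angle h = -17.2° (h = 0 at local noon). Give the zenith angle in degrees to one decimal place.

θ_z = 17.4°

cos θ_z = sin ϕ sin δ + cos ϕ cos δ cos h = 0.026368 + 0.927878 = 0.954246.
θ_z = arccos(0.954246) = 17.4°.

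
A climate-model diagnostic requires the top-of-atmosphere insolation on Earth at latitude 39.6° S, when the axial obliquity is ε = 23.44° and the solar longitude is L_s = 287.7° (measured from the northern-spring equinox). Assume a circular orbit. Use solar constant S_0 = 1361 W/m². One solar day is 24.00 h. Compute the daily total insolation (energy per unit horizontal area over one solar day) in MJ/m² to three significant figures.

42.4 MJ/m²

Solar declination: sin δ = sin ε · sin L_s = sin 23.44° × sin 287.7° = -0.37896, so δ = -22.269°.
cos h₀ = −tan(-39.6°) tan(-22.269°) = -0.3388, h₀ = 1.9164 rad.
Bracket: h₀ sin ϕ sin δ + cos ϕ cos δ sin h₀ = 1.9164×-0.63742×-0.37896 + 0.77051×0.92541×0.94087 = 0.462919 + 0.670876 = 1.133795.
Q̄ = (S_0/π) × [bracket] = (1361/π) × 1.133795 = 491.18 W/m².
Daily total = Q̄ × 24.00 h × 3600 s/h = 491.18 × 24.00 × 3600 / 10⁶ = 42.44 MJ/m².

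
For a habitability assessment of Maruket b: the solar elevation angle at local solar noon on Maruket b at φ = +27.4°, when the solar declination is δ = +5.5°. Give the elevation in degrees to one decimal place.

At local noon the hour angle is zero, so the zenith angle equals |φ − δ| = |+27.4° − (+5.500°)| = 21.900°.
Elevation = 90° − 21.900° = 68.1°.

68.1°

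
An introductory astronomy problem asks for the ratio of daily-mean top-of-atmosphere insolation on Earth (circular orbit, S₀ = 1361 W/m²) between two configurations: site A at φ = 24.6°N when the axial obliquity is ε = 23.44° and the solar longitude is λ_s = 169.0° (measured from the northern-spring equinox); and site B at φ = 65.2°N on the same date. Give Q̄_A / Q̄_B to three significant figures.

Q̄_A / Q̄_B ≈ 1.80

— Configuration A (φ=+24.6°):
Solar declination: sin δ = sin ε · sin λ_s = sin 23.44° × sin 169.0° = 0.07590, so δ = +4.353°.
cos H₀ = −tan(+24.6°) tan(+4.353°) = -0.0349, H₀ = 1.6057 rad.
Bracket: H₀ sin φ sin δ + cos φ cos δ sin H₀ = 1.6057×0.41628×0.07590 + 0.90924×0.99712×0.99939 = 0.050733 + 0.906068 = 0.956801.
Q̄ = (S₀/π) × [bracket] = (1361/π) × 0.956801 = 414.51 W/m².
— Configuration B (φ=+65.2°):
cos H₀ = −tan(+65.2°) tan(+4.353°) = -0.1647, H₀ = 1.7363 rad.
Bracket: H₀ sin φ sin δ + cos φ cos δ sin H₀ = 1.7363×0.90778×0.07590 + 0.41945×0.99712×0.98634 = 0.119632 + 0.412529 = 0.532161.
Q̄ = (S₀/π) × [bracket] = (1361/π) × 0.532161 = 230.54 W/m².
Ratio Q̄_A / Q̄_B = 414.51 / 230.54 = 1.798.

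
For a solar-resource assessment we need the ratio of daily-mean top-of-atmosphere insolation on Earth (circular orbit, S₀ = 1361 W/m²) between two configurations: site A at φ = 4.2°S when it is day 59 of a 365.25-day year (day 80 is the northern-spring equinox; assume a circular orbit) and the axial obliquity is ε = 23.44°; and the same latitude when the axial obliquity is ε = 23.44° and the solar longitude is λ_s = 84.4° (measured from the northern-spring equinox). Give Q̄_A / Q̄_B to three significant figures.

Q̄_A / Q̄_B ≈ 1.15

— Configuration A (φ=-4.2°):
Solar longitude: λ_s = 360° × (59 − 80)/365.25 = -20.698°, i.e. -20.698° + 360° = 339.302°.
sin δ = sin 23.44° × sin 339.302° = -0.14060, so δ = -8.082°.
cos H₀ = −tan(-4.2°) tan(-8.082°) = -0.0104, H₀ = 1.5812 rad.
Bracket: H₀ sin φ sin δ + cos φ cos δ sin H₀ = 1.5812×-0.07324×-0.14060 + 0.99731×0.99007×0.99995 = 0.016282 + 0.987357 = 1.003639.
Q̄ = (S₀/π) × [bracket] = (1361/π) × 1.003639 = 434.80 W/m².
— Configuration B (φ=-4.2°):
Solar declination: sin δ = sin ε · sin λ_s = sin 23.44° × sin 84.4° = 0.39589, so δ = +23.321°.
cos H₀ = −tan(-4.2°) tan(+23.321°) = 0.0317, H₀ = 1.5391 rad.
Bracket: H₀ sin φ sin δ + cos φ cos δ sin H₀ = 1.5391×-0.07324×0.39589 + 0.99731×0.91830×0.99950 = -0.044626 + 0.915372 = 0.870746.
Q̄ = (S₀/π) × [bracket] = (1361/π) × 0.870746 = 377.22 W/m².
Ratio Q̄_A / Q̄_B = 434.80 / 377.22 = 1.153.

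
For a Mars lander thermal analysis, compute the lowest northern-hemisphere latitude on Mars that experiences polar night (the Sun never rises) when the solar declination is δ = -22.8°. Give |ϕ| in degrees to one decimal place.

|ϕ| = 67.2°

Polar night requires cos h₀ = −tan ϕ tan δ ≥ 1, i.e. tan ϕ tan δ ≤ −1.
The boundary is |tan ϕ| · |tan δ| = 1, so |ϕ| = 90° − |δ| = 90° − 22.8° = 67.2° in the northern hemisphere.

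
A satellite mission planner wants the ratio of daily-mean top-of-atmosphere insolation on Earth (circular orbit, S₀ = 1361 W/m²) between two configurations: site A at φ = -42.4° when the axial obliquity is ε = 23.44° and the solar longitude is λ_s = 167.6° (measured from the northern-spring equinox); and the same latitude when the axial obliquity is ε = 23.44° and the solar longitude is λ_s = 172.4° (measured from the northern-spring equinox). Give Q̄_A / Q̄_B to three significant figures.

Q̄_A / Q̄_B ≈ 0.949

— Configuration A (φ=-42.4°):
Solar declination: sin δ = sin ε · sin λ_s = sin 23.44° × sin 167.6° = 0.08542, so δ = +4.900°.
cos H₀ = −tan(-42.4°) tan(+4.900°) = 0.0783, H₀ = 1.4924 rad.
Bracket: H₀ sin φ sin δ + cos φ cos δ sin H₀ = 1.4924×-0.67430×0.08542 + 0.73846×0.99635×0.99693 = -0.085960 + 0.733506 = 0.647546.
Q̄ = (S₀/π) × [bracket] = (1361/π) × 0.647546 = 280.53 W/m².
— Configuration B (φ=-42.4°):
Solar declination: sin δ = sin ε · sin λ_s = sin 23.44° × sin 172.4° = 0.05261, so δ = +3.016°.
cos H₀ = −tan(-42.4°) tan(+3.016°) = 0.0481, H₀ = 1.5227 rad.
Bracket: H₀ sin φ sin δ + cos φ cos δ sin H₀ = 1.5227×-0.67430×0.05261 + 0.73846×0.99862×0.99884 = -0.054018 + 0.736585 = 0.682567.
Q̄ = (S₀/π) × [bracket] = (1361/π) × 0.682567 = 295.70 W/m².
Ratio Q̄_A / Q̄_B = 280.53 / 295.70 = 0.9487.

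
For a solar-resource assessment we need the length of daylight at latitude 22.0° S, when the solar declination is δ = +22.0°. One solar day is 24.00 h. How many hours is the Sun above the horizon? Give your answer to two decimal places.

10.75 h

cos H₀ = −tan φ · tan δ = −tan(-22.0°) × tan(+22.000°) = 0.1632, so H₀ = 1.4068 rad = 80.61°.
Daylight = 2H₀/(2π) × 24.00 h = (1.4068/π) × 24.00 = 10.75 h.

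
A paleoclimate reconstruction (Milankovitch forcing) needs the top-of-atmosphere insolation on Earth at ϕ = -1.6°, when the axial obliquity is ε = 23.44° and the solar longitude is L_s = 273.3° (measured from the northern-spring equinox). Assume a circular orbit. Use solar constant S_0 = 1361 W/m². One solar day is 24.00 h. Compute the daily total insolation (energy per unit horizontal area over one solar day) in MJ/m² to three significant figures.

35.0 MJ/m²

Solar declination: sin δ = sin ε · sin L_s = sin 23.44° × sin 273.3° = -0.39713, so δ = -23.399°.
cos h₀ = −tan(-1.6°) tan(-23.399°) = -0.0121, h₀ = 1.5829 rad.
Bracket: h₀ sin ϕ sin δ + cos ϕ cos δ sin h₀ = 1.5829×-0.02792×-0.39713 + 0.99961×0.91776×0.99993 = 0.017551 + 0.917338 = 0.934889.
Q̄ = (S_0/π) × [bracket] = (1361/π) × 0.934889 = 405.01 W/m².
Daily total = Q̄ × 24.00 h × 3600 s/h = 405.01 × 24.00 × 3600 / 10⁶ = 34.99 MJ/m².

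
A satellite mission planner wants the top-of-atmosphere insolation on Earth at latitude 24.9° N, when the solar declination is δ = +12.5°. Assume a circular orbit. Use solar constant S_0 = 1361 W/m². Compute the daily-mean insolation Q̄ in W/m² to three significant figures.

cos h₀ = −tan(+24.9°) tan(+12.500°) = -0.1029, h₀ = 1.6739 rad.
Bracket: h₀ sin ϕ sin δ + cos ϕ cos δ sin h₀ = 1.6739×0.42104×0.21644 + 0.90704×0.97630×0.99469 = 0.152542 + 0.880841 = 1.033383.
Q̄ = (S_0/π) × [bracket] = (1361/π) × 1.033383 = 447.7 W/m².

Q̄ ≈ 448 W/m²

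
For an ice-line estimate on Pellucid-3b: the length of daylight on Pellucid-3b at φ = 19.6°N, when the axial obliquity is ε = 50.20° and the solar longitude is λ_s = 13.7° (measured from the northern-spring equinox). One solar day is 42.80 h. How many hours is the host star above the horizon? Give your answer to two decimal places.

22.30 h

Solar declination: sin δ = sin ε · sin λ_s = sin 50.20° × sin 13.7° = 0.18196, so δ = +10.484°.
cos H₀ = −tan φ · tan δ = −tan(+19.6°) × tan(+10.484°) = -0.0659, so H₀ = 1.6367 rad = 93.78°.
Daylight = 2H₀/(2π) × 42.80 h = (1.6367/π) × 42.80 = 22.30 h.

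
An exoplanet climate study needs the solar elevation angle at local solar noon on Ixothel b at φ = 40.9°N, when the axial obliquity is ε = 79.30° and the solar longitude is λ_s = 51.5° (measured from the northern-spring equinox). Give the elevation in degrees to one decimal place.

Solar declination: sin δ = sin ε · sin λ_s = sin 79.30° × sin 51.5° = 0.76900, so δ = +50.264°.
At local noon the hour angle is zero, so the zenith angle equals |φ − δ| = |+40.9° − (+50.264°)| = 9.364°.
Elevation = 90° − 9.364° = 80.6°.

80.6°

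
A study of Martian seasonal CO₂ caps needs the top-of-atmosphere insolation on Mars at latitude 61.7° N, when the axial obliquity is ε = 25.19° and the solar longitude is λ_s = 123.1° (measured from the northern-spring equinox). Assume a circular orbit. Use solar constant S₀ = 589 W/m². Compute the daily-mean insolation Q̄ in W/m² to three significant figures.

Q̄ ≈ 197 W/m²

Solar declination: sin δ = sin ε · sin λ_s = sin 25.19° × sin 123.1° = 0.35655, so δ = +20.889°.
cos H₀ = −tan(+61.7°) tan(+20.889°) = -0.7088, H₀ = 2.3585 rad.
Bracket: H₀ sin φ sin δ + cos φ cos δ sin H₀ = 2.3585×0.88048×0.35655 + 0.47409×0.93428×0.70544 = 0.740416 + 0.312463 = 1.052879.
Q̄ = (S₀/π) × [bracket] = (589/π) × 1.052879 = 197.4 W/m².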